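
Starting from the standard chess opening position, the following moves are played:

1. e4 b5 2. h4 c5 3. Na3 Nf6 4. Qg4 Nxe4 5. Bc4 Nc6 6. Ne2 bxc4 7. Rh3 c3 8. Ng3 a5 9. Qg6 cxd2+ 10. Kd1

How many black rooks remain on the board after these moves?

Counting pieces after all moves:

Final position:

  a b c d e f g h
  ─────────────────
8│♜ · ♝ ♛ ♚ ♝ · ♜│8
7│· · · ♟ ♟ ♟ ♟ ♟│7
6│· · ♞ · · · ♕ ·│6
5│♟ · ♟ · · · · ·│5
4│· · · · ♞ · · ♙│4
3│♘ · · · · · ♘ ♖│3
2│♙ ♙ ♙ ♟ · ♙ ♙ ·│2
1│♖ · ♗ ♔ · · · ·│1
  ─────────────────
  a b c d e f g h


2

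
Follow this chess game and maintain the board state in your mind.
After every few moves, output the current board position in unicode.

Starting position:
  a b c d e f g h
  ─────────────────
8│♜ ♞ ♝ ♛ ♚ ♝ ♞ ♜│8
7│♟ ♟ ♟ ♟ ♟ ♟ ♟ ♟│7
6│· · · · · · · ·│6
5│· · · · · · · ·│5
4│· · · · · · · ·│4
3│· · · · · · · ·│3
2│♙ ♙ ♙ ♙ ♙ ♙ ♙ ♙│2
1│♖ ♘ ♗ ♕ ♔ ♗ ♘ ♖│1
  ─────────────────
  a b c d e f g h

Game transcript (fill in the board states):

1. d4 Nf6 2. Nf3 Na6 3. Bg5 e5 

  a b c d e f g h
  ─────────────────
8│♜ · ♝ ♛ ♚ ♝ · ♜│8
7│♟ ♟ ♟ ♟ · ♟ ♟ ♟│7
6│♞ · · · · ♞ · ·│6
5│· · · · ♟ · ♗ ·│5
4│· · · ♙ · · · ·│4
3│· · · · · ♘ · ·│3
2│♙ ♙ ♙ · ♙ ♙ ♙ ♙│2
1│♖ ♘ · ♕ ♔ ♗ · ♖│1
  ─────────────────
  a b c d e f g h

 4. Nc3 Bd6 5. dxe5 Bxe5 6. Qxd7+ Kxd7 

  a b c d e f g h
  ─────────────────
8│♜ · ♝ ♛ · · · ♜│8
7│♟ ♟ ♟ ♚ · ♟ ♟ ♟│7
6│♞ · · · · ♞ · ·│6
5│· · · · ♝ · ♗ ·│5
4│· · · · · · · ·│4
3│· · ♘ · · ♘ · ·│3
2│♙ ♙ ♙ · ♙ ♙ ♙ ♙│2
1│♖ · · · ♔ ♗ · ♖│1
  ─────────────────
  a b c d e f g h

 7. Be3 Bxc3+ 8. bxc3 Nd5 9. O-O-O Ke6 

  a b c d e f g h
  ─────────────────
8│♜ · ♝ ♛ · · · ♜│8
7│♟ ♟ ♟ · · ♟ ♟ ♟│7
6│♞ · · · ♚ · · ·│6
5│· · · ♞ · · · ·│5
4│· · · · · · · ·│4
3│· · ♙ · ♗ ♘ · ·│3
2│♙ · ♙ · ♙ ♙ ♙ ♙│2
1│· · ♔ ♖ · ♗ · ♖│1
  ─────────────────
  a b c d e f g h

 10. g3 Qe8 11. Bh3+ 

  a b c d e f g h
  ─────────────────
8│♜ · ♝ · ♛ · · ♜│8
7│♟ ♟ ♟ · · ♟ ♟ ♟│7
6│♞ · · · ♚ · · ·│6
5│· · · ♞ · · · ·│5
4│· · · · · · · ·│4
3│· · ♙ · ♗ ♘ ♙ ♗│3
2│♙ · ♙ · ♙ ♙ · ♙│2
1│· · ♔ ♖ · · · ♖│1
  ─────────────────
  a b c d e f g h


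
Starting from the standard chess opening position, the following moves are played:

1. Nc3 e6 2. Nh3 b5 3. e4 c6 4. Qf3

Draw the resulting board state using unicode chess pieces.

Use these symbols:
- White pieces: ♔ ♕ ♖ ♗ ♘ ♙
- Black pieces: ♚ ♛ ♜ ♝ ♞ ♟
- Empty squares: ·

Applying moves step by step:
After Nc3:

♜ ♞ ♝ ♛ ♚ ♝ ♞ ♜
♟ ♟ ♟ ♟ ♟ ♟ ♟ ♟
· · · · · · · ·
· · · · · · · ·
· · · · · · · ·
· · ♘ · · · · ·
♙ ♙ ♙ ♙ ♙ ♙ ♙ ♙
♖ · ♗ ♕ ♔ ♗ ♘ ♖


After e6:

♜ ♞ ♝ ♛ ♚ ♝ ♞ ♜
♟ ♟ ♟ ♟ · ♟ ♟ ♟
· · · · ♟ · · ·
· · · · · · · ·
· · · · · · · ·
· · ♘ · · · · ·
♙ ♙ ♙ ♙ ♙ ♙ ♙ ♙
♖ · ♗ ♕ ♔ ♗ ♘ ♖


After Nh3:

♜ ♞ ♝ ♛ ♚ ♝ ♞ ♜
♟ ♟ ♟ ♟ · ♟ ♟ ♟
· · · · ♟ · · ·
· · · · · · · ·
· · · · · · · ·
· · ♘ · · · · ♘
♙ ♙ ♙ ♙ ♙ ♙ ♙ ♙
♖ · ♗ ♕ ♔ ♗ · ♖


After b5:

♜ ♞ ♝ ♛ ♚ ♝ ♞ ♜
♟ · ♟ ♟ · ♟ ♟ ♟
· · · · ♟ · · ·
· ♟ · · · · · ·
· · · · · · · ·
· · ♘ · · · · ♘
♙ ♙ ♙ ♙ ♙ ♙ ♙ ♙
♖ · ♗ ♕ ♔ ♗ · ♖


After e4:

♜ ♞ ♝ ♛ ♚ ♝ ♞ ♜
♟ · ♟ ♟ · ♟ ♟ ♟
· · · · ♟ · · ·
· ♟ · · · · · ·
· · · · ♙ · · ·
· · ♘ · · · · ♘
♙ ♙ ♙ ♙ · ♙ ♙ ♙
♖ · ♗ ♕ ♔ ♗ · ♖


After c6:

♜ ♞ ♝ ♛ ♚ ♝ ♞ ♜
♟ · · ♟ · ♟ ♟ ♟
· · ♟ · ♟ · · ·
· ♟ · · · · · ·
· · · · ♙ · · ·
· · ♘ · · · · ♘
♙ ♙ ♙ ♙ · ♙ ♙ ♙
♖ · ♗ ♕ ♔ ♗ · ♖


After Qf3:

♜ ♞ ♝ ♛ ♚ ♝ ♞ ♜
♟ · · ♟ · ♟ ♟ ♟
· · ♟ · ♟ · · ·
· ♟ · · · · · ·
· · · · ♙ · · ·
· · ♘ · · ♕ · ♘
♙ ♙ ♙ ♙ · ♙ ♙ ♙
♖ · ♗ · ♔ ♗ · ♖



  a b c d e f g h
  ─────────────────
8│♜ ♞ ♝ ♛ ♚ ♝ ♞ ♜│8
7│♟ · · ♟ · ♟ ♟ ♟│7
6│· · ♟ · ♟ · · ·│6
5│· ♟ · · · · · ·│5
4│· · · · ♙ · · ·│4
3│· · ♘ · · ♕ · ♘│3
2│♙ ♙ ♙ ♙ · ♙ ♙ ♙│2
1│♖ · ♗ · ♔ ♗ · ♖│1
  ─────────────────
  a b c d e f g h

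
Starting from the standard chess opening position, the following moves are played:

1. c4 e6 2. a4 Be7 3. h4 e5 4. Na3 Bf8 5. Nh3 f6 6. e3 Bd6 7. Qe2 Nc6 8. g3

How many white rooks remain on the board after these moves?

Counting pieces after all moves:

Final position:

  a b c d e f g h
  ─────────────────
8│♜ · ♝ ♛ ♚ · ♞ ♜│8
7│♟ ♟ ♟ ♟ · · ♟ ♟│7
6│· · ♞ ♝ · ♟ · ·│6
5│· · · · ♟ · · ·│5
4│♙ · ♙ · · · · ♙│4
3│♘ · · · ♙ · ♙ ♘│3
2│· ♙ · ♙ ♕ ♙ · ·│2
1│♖ · ♗ · ♔ ♗ · ♖│1
  ─────────────────
  a b c d e f g h


2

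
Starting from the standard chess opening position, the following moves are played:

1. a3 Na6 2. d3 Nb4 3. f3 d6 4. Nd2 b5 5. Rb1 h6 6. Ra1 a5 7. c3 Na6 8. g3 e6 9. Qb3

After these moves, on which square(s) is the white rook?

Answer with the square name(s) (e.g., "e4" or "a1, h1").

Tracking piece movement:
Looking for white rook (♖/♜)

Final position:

  a b c d e f g h
  ─────────────────
8│♜ · ♝ ♛ ♚ ♝ ♞ ♜│8
7│· · ♟ · · ♟ ♟ ·│7
6│♞ · · ♟ ♟ · · ♟│6
5│♟ ♟ · · · · · ·│5
4│· · · · · · · ·│4
3│♙ ♕ ♙ ♙ · ♙ ♙ ·│3
2│· ♙ · ♘ ♙ · · ♙│2
1│♖ · ♗ · ♔ ♗ ♘ ♖│1
  ─────────────────
  a b c d e f g h


a1, h1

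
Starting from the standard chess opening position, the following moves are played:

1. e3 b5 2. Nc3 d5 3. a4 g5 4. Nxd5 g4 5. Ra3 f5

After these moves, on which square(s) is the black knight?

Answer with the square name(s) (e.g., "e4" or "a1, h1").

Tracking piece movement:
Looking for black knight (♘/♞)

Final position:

  a b c d e f g h
  ─────────────────
8│♜ ♞ ♝ ♛ ♚ ♝ ♞ ♜│8
7│♟ · ♟ · ♟ · · ♟│7
6│· · · · · · · ·│6
5│· ♟ · ♘ · ♟ · ·│5
4│♙ · · · · · ♟ ·│4
3│♖ · · · ♙ · · ·│3
2│· ♙ ♙ ♙ · ♙ ♙ ♙│2
1│· · ♗ ♕ ♔ ♗ ♘ ♖│1
  ─────────────────
  a b c d e f g h


b8, g8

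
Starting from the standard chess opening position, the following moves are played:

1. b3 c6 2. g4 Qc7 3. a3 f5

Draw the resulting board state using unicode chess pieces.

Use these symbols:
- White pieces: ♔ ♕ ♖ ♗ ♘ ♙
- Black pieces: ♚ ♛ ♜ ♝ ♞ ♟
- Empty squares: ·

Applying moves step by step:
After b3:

♜ ♞ ♝ ♛ ♚ ♝ ♞ ♜
♟ ♟ ♟ ♟ ♟ ♟ ♟ ♟
· · · · · · · ·
· · · · · · · ·
· · · · · · · ·
· ♙ · · · · · ·
♙ · ♙ ♙ ♙ ♙ ♙ ♙
♖ ♘ ♗ ♕ ♔ ♗ ♘ ♖


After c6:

♜ ♞ ♝ ♛ ♚ ♝ ♞ ♜
♟ ♟ · ♟ ♟ ♟ ♟ ♟
· · ♟ · · · · ·
· · · · · · · ·
· · · · · · · ·
· ♙ · · · · · ·
♙ · ♙ ♙ ♙ ♙ ♙ ♙
♖ ♘ ♗ ♕ ♔ ♗ ♘ ♖


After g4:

♜ ♞ ♝ ♛ ♚ ♝ ♞ ♜
♟ ♟ · ♟ ♟ ♟ ♟ ♟
· · ♟ · · · · ·
· · · · · · · ·
· · · · · · ♙ ·
· ♙ · · · · · ·
♙ · ♙ ♙ ♙ ♙ · ♙
♖ ♘ ♗ ♕ ♔ ♗ ♘ ♖


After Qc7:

♜ ♞ ♝ · ♚ ♝ ♞ ♜
♟ ♟ ♛ ♟ ♟ ♟ ♟ ♟
· · ♟ · · · · ·
· · · · · · · ·
· · · · · · ♙ ·
· ♙ · · · · · ·
♙ · ♙ ♙ ♙ ♙ · ♙
♖ ♘ ♗ ♕ ♔ ♗ ♘ ♖


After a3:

♜ ♞ ♝ · ♚ ♝ ♞ ♜
♟ ♟ ♛ ♟ ♟ ♟ ♟ ♟
· · ♟ · · · · ·
· · · · · · · ·
· · · · · · ♙ ·
♙ ♙ · · · · · ·
· · ♙ ♙ ♙ ♙ · ♙
♖ ♘ ♗ ♕ ♔ ♗ ♘ ♖


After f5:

♜ ♞ ♝ · ♚ ♝ ♞ ♜
♟ ♟ ♛ ♟ ♟ · ♟ ♟
· · ♟ · · · · ·
· · · · · ♟ · ·
· · · · · · ♙ ·
♙ ♙ · · · · · ·
· · ♙ ♙ ♙ ♙ · ♙
♖ ♘ ♗ ♕ ♔ ♗ ♘ ♖



  a b c d e f g h
  ─────────────────
8│♜ ♞ ♝ · ♚ ♝ ♞ ♜│8
7│♟ ♟ ♛ ♟ ♟ · ♟ ♟│7
6│· · ♟ · · · · ·│6
5│· · · · · ♟ · ·│5
4│· · · · · · ♙ ·│4
3│♙ ♙ · · · · · ·│3
2│· · ♙ ♙ ♙ ♙ · ♙│2
1│♖ ♘ ♗ ♕ ♔ ♗ ♘ ♖│1
  ─────────────────
  a b c d e f g h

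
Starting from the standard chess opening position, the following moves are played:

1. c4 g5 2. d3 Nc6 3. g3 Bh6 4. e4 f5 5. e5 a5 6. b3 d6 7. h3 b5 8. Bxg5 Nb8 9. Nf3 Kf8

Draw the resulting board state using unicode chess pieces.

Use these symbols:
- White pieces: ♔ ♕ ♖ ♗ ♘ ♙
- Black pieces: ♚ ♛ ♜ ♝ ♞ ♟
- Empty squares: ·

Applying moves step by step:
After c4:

♜ ♞ ♝ ♛ ♚ ♝ ♞ ♜
♟ ♟ ♟ ♟ ♟ ♟ ♟ ♟
· · · · · · · ·
· · · · · · · ·
· · ♙ · · · · ·
· · · · · · · ·
♙ ♙ · ♙ ♙ ♙ ♙ ♙
♖ ♘ ♗ ♕ ♔ ♗ ♘ ♖


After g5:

♜ ♞ ♝ ♛ ♚ ♝ ♞ ♜
♟ ♟ ♟ ♟ ♟ ♟ · ♟
· · · · · · · ·
· · · · · · ♟ ·
· · ♙ · · · · ·
· · · · · · · ·
♙ ♙ · ♙ ♙ ♙ ♙ ♙
♖ ♘ ♗ ♕ ♔ ♗ ♘ ♖


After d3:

♜ ♞ ♝ ♛ ♚ ♝ ♞ ♜
♟ ♟ ♟ ♟ ♟ ♟ · ♟
· · · · · · · ·
· · · · · · ♟ ·
· · ♙ · · · · ·
· · · ♙ · · · ·
♙ ♙ · · ♙ ♙ ♙ ♙
♖ ♘ ♗ ♕ ♔ ♗ ♘ ♖


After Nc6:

♜ · ♝ ♛ ♚ ♝ ♞ ♜
♟ ♟ ♟ ♟ ♟ ♟ · ♟
· · ♞ · · · · ·
· · · · · · ♟ ·
· · ♙ · · · · ·
· · · ♙ · · · ·
♙ ♙ · · ♙ ♙ ♙ ♙
♖ ♘ ♗ ♕ ♔ ♗ ♘ ♖


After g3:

♜ · ♝ ♛ ♚ ♝ ♞ ♜
♟ ♟ ♟ ♟ ♟ ♟ · ♟
· · ♞ · · · · ·
· · · · · · ♟ ·
· · ♙ · · · · ·
· · · ♙ · · ♙ ·
♙ ♙ · · ♙ ♙ · ♙
♖ ♘ ♗ ♕ ♔ ♗ ♘ ♖


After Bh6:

♜ · ♝ ♛ ♚ · ♞ ♜
♟ ♟ ♟ ♟ ♟ ♟ · ♟
· · ♞ · · · · ♝
· · · · · · ♟ ·
· · ♙ · · · · ·
· · · ♙ · · ♙ ·
♙ ♙ · · ♙ ♙ · ♙
♖ ♘ ♗ ♕ ♔ ♗ ♘ ♖


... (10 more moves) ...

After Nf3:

♜ ♞ ♝ ♛ ♚ · ♞ ♜
· · ♟ · ♟ · · ♟
· · · ♟ · · · ♝
♟ ♟ · · ♙ ♟ ♗ ·
· · ♙ · · · · ·
· ♙ · ♙ · ♘ ♙ ♙
♙ · · · · ♙ · ·
♖ ♘ · ♕ ♔ ♗ · ♖


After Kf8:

♜ ♞ ♝ ♛ · ♚ ♞ ♜
· · ♟ · ♟ · · ♟
· · · ♟ · · · ♝
♟ ♟ · · ♙ ♟ ♗ ·
· · ♙ · · · · ·
· ♙ · ♙ · ♘ ♙ ♙
♙ · · · · ♙ · ·
♖ ♘ · ♕ ♔ ♗ · ♖



  a b c d e f g h
  ─────────────────
8│♜ ♞ ♝ ♛ · ♚ ♞ ♜│8
7│· · ♟ · ♟ · · ♟│7
6│· · · ♟ · · · ♝│6
5│♟ ♟ · · ♙ ♟ ♗ ·│5
4│· · ♙ · · · · ·│4
3│· ♙ · ♙ · ♘ ♙ ♙│3
2│♙ · · · · ♙ · ·│2
1│♖ ♘ · ♕ ♔ ♗ · ♖│1
  ─────────────────
  a b c d e f g h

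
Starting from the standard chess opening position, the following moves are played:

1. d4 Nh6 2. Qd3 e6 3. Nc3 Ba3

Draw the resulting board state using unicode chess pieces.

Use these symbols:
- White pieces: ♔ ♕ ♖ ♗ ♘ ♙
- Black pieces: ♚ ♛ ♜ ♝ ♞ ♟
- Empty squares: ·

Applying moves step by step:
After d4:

♜ ♞ ♝ ♛ ♚ ♝ ♞ ♜
♟ ♟ ♟ ♟ ♟ ♟ ♟ ♟
· · · · · · · ·
· · · · · · · ·
· · · ♙ · · · ·
· · · · · · · ·
♙ ♙ ♙ · ♙ ♙ ♙ ♙
♖ ♘ ♗ ♕ ♔ ♗ ♘ ♖


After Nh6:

♜ ♞ ♝ ♛ ♚ ♝ · ♜
♟ ♟ ♟ ♟ ♟ ♟ ♟ ♟
· · · · · · · ♞
· · · · · · · ·
· · · ♙ · · · ·
· · · · · · · ·
♙ ♙ ♙ · ♙ ♙ ♙ ♙
♖ ♘ ♗ ♕ ♔ ♗ ♘ ♖


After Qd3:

♜ ♞ ♝ ♛ ♚ ♝ · ♜
♟ ♟ ♟ ♟ ♟ ♟ ♟ ♟
· · · · · · · ♞
· · · · · · · ·
· · · ♙ · · · ·
· · · ♕ · · · ·
♙ ♙ ♙ · ♙ ♙ ♙ ♙
♖ ♘ ♗ · ♔ ♗ ♘ ♖


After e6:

♜ ♞ ♝ ♛ ♚ ♝ · ♜
♟ ♟ ♟ ♟ · ♟ ♟ ♟
· · · · ♟ · · ♞
· · · · · · · ·
· · · ♙ · · · ·
· · · ♕ · · · ·
♙ ♙ ♙ · ♙ ♙ ♙ ♙
♖ ♘ ♗ · ♔ ♗ ♘ ♖


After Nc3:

♜ ♞ ♝ ♛ ♚ ♝ · ♜
♟ ♟ ♟ ♟ · ♟ ♟ ♟
· · · · ♟ · · ♞
· · · · · · · ·
· · · ♙ · · · ·
· · ♘ ♕ · · · ·
♙ ♙ ♙ · ♙ ♙ ♙ ♙
♖ · ♗ · ♔ ♗ ♘ ♖


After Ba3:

♜ ♞ ♝ ♛ ♚ · · ♜
♟ ♟ ♟ ♟ · ♟ ♟ ♟
· · · · ♟ · · ♞
· · · · · · · ·
· · · ♙ · · · ·
♝ · ♘ ♕ · · · ·
♙ ♙ ♙ · ♙ ♙ ♙ ♙
♖ · ♗ · ♔ ♗ ♘ ♖



  a b c d e f g h
  ─────────────────
8│♜ ♞ ♝ ♛ ♚ · · ♜│8
7│♟ ♟ ♟ ♟ · ♟ ♟ ♟│7
6│· · · · ♟ · · ♞│6
5│· · · · · · · ·│5
4│· · · ♙ · · · ·│4
3│♝ · ♘ ♕ · · · ·│3
2│♙ ♙ ♙ · ♙ ♙ ♙ ♙│2
1│♖ · ♗ · ♔ ♗ ♘ ♖│1
  ─────────────────
  a b c d e f g h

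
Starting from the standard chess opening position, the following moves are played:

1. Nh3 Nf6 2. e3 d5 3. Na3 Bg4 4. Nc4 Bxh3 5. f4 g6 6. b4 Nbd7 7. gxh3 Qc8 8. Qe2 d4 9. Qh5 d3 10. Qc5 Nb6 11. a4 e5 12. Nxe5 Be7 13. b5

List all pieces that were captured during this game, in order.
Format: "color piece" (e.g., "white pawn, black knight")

Tracking captures:
  Bxh3: captured white knight
  gxh3: captured black bishop
  Nxe5: captured black pawn

white knight, black bishop, black pawn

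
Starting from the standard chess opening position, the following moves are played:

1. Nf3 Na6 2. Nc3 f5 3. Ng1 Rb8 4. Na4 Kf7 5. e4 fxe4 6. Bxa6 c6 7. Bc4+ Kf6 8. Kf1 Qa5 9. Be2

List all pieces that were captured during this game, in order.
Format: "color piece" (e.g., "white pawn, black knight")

Tracking captures:
  fxe4: captured white pawn
  Bxa6: captured black knight

white pawn, black knight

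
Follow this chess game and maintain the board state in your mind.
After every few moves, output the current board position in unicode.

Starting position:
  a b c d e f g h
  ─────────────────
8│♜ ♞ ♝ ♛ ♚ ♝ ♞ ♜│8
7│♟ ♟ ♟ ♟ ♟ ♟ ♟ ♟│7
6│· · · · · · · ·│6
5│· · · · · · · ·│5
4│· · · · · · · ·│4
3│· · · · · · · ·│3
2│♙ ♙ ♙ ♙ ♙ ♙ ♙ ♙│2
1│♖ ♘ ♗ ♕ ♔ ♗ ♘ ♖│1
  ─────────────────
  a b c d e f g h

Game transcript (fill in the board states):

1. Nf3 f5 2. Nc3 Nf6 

  a b c d e f g h
  ─────────────────
8│♜ ♞ ♝ ♛ ♚ ♝ · ♜│8
7│♟ ♟ ♟ ♟ ♟ · ♟ ♟│7
6│· · · · · ♞ · ·│6
5│· · · · · ♟ · ·│5
4│· · · · · · · ·│4
3│· · ♘ · · ♘ · ·│3
2│♙ ♙ ♙ ♙ ♙ ♙ ♙ ♙│2
1│♖ · ♗ ♕ ♔ ♗ · ♖│1
  ─────────────────
  a b c d e f g h

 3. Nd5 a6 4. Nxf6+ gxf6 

  a b c d e f g h
  ─────────────────
8│♜ ♞ ♝ ♛ ♚ ♝ · ♜│8
7│· ♟ ♟ ♟ ♟ · · ♟│7
6│♟ · · · · ♟ · ·│6
5│· · · · · ♟ · ·│5
4│· · · · · · · ·│4
3│· · · · · ♘ · ·│3
2│♙ ♙ ♙ ♙ ♙ ♙ ♙ ♙│2
1│♖ · ♗ ♕ ♔ ♗ · ♖│1
  ─────────────────
  a b c d e f g h

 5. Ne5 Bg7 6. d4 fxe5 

  a b c d e f g h
  ─────────────────
8│♜ ♞ ♝ ♛ ♚ · · ♜│8
7│· ♟ ♟ ♟ ♟ · ♝ ♟│7
6│♟ · · · · · · ·│6
5│· · · · ♟ ♟ · ·│5
4│· · · ♙ · · · ·│4
3│· · · · · · · ·│3
2│♙ ♙ ♙ · ♙ ♙ ♙ ♙│2
1│♖ · ♗ ♕ ♔ ♗ · ♖│1
  ─────────────────
  a b c d e f g h

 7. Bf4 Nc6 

  a b c d e f g h
  ─────────────────
8│♜ · ♝ ♛ ♚ · · ♜│8
7│· ♟ ♟ ♟ ♟ · ♝ ♟│7
6│♟ · ♞ · · · · ·│6
5│· · · · ♟ ♟ · ·│5
4│· · · ♙ · ♗ · ·│4
3│· · · · · · · ·│3
2│♙ ♙ ♙ · ♙ ♙ ♙ ♙│2
1│♖ · · ♕ ♔ ♗ · ♖│1
  ─────────────────
  a b c d e f g h


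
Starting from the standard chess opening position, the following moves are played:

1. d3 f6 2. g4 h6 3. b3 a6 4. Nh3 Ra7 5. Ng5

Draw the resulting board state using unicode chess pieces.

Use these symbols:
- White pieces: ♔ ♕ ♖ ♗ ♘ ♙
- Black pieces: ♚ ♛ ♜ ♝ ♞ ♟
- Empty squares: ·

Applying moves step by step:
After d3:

♜ ♞ ♝ ♛ ♚ ♝ ♞ ♜
♟ ♟ ♟ ♟ ♟ ♟ ♟ ♟
· · · · · · · ·
· · · · · · · ·
· · · · · · · ·
· · · ♙ · · · ·
♙ ♙ ♙ · ♙ ♙ ♙ ♙
♖ ♘ ♗ ♕ ♔ ♗ ♘ ♖


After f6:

♜ ♞ ♝ ♛ ♚ ♝ ♞ ♜
♟ ♟ ♟ ♟ ♟ · ♟ ♟
· · · · · ♟ · ·
· · · · · · · ·
· · · · · · · ·
· · · ♙ · · · ·
♙ ♙ ♙ · ♙ ♙ ♙ ♙
♖ ♘ ♗ ♕ ♔ ♗ ♘ ♖


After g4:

♜ ♞ ♝ ♛ ♚ ♝ ♞ ♜
♟ ♟ ♟ ♟ ♟ · ♟ ♟
· · · · · ♟ · ·
· · · · · · · ·
· · · · · · ♙ ·
· · · ♙ · · · ·
♙ ♙ ♙ · ♙ ♙ · ♙
♖ ♘ ♗ ♕ ♔ ♗ ♘ ♖


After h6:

♜ ♞ ♝ ♛ ♚ ♝ ♞ ♜
♟ ♟ ♟ ♟ ♟ · ♟ ·
· · · · · ♟ · ♟
· · · · · · · ·
· · · · · · ♙ ·
· · · ♙ · · · ·
♙ ♙ ♙ · ♙ ♙ · ♙
♖ ♘ ♗ ♕ ♔ ♗ ♘ ♖


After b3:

♜ ♞ ♝ ♛ ♚ ♝ ♞ ♜
♟ ♟ ♟ ♟ ♟ · ♟ ·
· · · · · ♟ · ♟
· · · · · · · ·
· · · · · · ♙ ·
· ♙ · ♙ · · · ·
♙ · ♙ · ♙ ♙ · ♙
♖ ♘ ♗ ♕ ♔ ♗ ♘ ♖


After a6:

♜ ♞ ♝ ♛ ♚ ♝ ♞ ♜
· ♟ ♟ ♟ ♟ · ♟ ·
♟ · · · · ♟ · ♟
· · · · · · · ·
· · · · · · ♙ ·
· ♙ · ♙ · · · ·
♙ · ♙ · ♙ ♙ · ♙
♖ ♘ ♗ ♕ ♔ ♗ ♘ ♖


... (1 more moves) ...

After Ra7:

· ♞ ♝ ♛ ♚ ♝ ♞ ♜
♜ ♟ ♟ ♟ ♟ · ♟ ·
♟ · · · · ♟ · ♟
· · · · · · · ·
· · · · · · ♙ ·
· ♙ · ♙ · · · ♘
♙ · ♙ · ♙ ♙ · ♙
♖ ♘ ♗ ♕ ♔ ♗ · ♖


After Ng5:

· ♞ ♝ ♛ ♚ ♝ ♞ ♜
♜ ♟ ♟ ♟ ♟ · ♟ ·
♟ · · · · ♟ · ♟
· · · · · · ♘ ·
· · · · · · ♙ ·
· ♙ · ♙ · · · ·
♙ · ♙ · ♙ ♙ · ♙
♖ ♘ ♗ ♕ ♔ ♗ · ♖



  a b c d e f g h
  ─────────────────
8│· ♞ ♝ ♛ ♚ ♝ ♞ ♜│8
7│♜ ♟ ♟ ♟ ♟ · ♟ ·│7
6│♟ · · · · ♟ · ♟│6
5│· · · · · · ♘ ·│5
4│· · · · · · ♙ ·│4
3│· ♙ · ♙ · · · ·│3
2│♙ · ♙ · ♙ ♙ · ♙│2
1│♖ ♘ ♗ ♕ ♔ ♗ · ♖│1
  ─────────────────
  a b c d e f g h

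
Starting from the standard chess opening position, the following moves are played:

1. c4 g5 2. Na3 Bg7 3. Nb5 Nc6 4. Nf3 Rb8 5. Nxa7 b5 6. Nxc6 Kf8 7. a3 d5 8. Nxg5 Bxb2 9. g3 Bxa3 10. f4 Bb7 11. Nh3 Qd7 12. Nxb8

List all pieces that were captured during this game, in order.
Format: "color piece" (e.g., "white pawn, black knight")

Tracking captures:
  Nxa7: captured black pawn
  Nxc6: captured black knight
  Nxg5: captured black pawn
  Bxb2: captured white pawn
  Bxa3: captured white pawn
  Nxb8: captured black rook

black pawn, black knight, black pawn, white pawn, white pawn, black rook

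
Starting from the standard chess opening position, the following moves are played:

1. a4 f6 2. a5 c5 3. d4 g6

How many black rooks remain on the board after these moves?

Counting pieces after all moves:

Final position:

  a b c d e f g h
  ─────────────────
8│♜ ♞ ♝ ♛ ♚ ♝ ♞ ♜│8
7│♟ ♟ · ♟ ♟ · · ♟│7
6│· · · · · ♟ ♟ ·│6
5│♙ · ♟ · · · · ·│5
4│· · · ♙ · · · ·│4
3│· · · · · · · ·│3
2│· ♙ ♙ · ♙ ♙ ♙ ♙│2
1│♖ ♘ ♗ ♕ ♔ ♗ ♘ ♖│1
  ─────────────────
  a b c d e f g h


2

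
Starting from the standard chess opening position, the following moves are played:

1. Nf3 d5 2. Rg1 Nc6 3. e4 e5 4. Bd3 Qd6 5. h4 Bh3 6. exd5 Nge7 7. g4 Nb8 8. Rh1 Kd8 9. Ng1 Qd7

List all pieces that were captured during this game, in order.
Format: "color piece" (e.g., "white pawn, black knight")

Tracking captures:
  exd5: captured black pawn

black pawn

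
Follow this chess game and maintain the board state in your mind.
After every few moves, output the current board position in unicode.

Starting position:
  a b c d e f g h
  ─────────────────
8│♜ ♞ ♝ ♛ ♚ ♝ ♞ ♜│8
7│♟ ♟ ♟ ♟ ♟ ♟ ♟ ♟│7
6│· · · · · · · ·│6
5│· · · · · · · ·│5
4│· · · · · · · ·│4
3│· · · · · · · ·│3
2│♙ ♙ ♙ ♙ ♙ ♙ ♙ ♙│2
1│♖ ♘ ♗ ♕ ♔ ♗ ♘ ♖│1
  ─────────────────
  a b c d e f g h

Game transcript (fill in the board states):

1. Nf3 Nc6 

  a b c d e f g h
  ─────────────────
8│♜ · ♝ ♛ ♚ ♝ ♞ ♜│8
7│♟ ♟ ♟ ♟ ♟ ♟ ♟ ♟│7
6│· · ♞ · · · · ·│6
5│· · · · · · · ·│5
4│· · · · · · · ·│4
3│· · · · · ♘ · ·│3
2│♙ ♙ ♙ ♙ ♙ ♙ ♙ ♙│2
1│♖ ♘ ♗ ♕ ♔ ♗ · ♖│1
  ─────────────────
  a b c d e f g h

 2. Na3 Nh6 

  a b c d e f g h
  ─────────────────
8│♜ · ♝ ♛ ♚ ♝ · ♜│8
7│♟ ♟ ♟ ♟ ♟ ♟ ♟ ♟│7
6│· · ♞ · · · · ♞│6
5│· · · · · · · ·│5
4│· · · · · · · ·│4
3│♘ · · · · ♘ · ·│3
2│♙ ♙ ♙ ♙ ♙ ♙ ♙ ♙│2
1│♖ · ♗ ♕ ♔ ♗ · ♖│1
  ─────────────────
  a b c d e f g h

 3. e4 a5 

  a b c d e f g h
  ─────────────────
8│♜ · ♝ ♛ ♚ ♝ · ♜│8
7│· ♟ ♟ ♟ ♟ ♟ ♟ ♟│7
6│· · ♞ · · · · ♞│6
5│♟ · · · · · · ·│5
4│· · · · ♙ · · ·│4
3│♘ · · · · ♘ · ·│3
2│♙ ♙ ♙ ♙ · ♙ ♙ ♙│2
1│♖ · ♗ ♕ ♔ ♗ · ♖│1
  ─────────────────
  a b c d e f g h

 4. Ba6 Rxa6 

  a b c d e f g h
  ─────────────────
8│· · ♝ ♛ ♚ ♝ · ♜│8
7│· ♟ ♟ ♟ ♟ ♟ ♟ ♟│7
6│♜ · ♞ · · · · ♞│6
5│♟ · · · · · · ·│5
4│· · · · ♙ · · ·│4
3│♘ · · · · ♘ · ·│3
2│♙ ♙ ♙ ♙ · ♙ ♙ ♙│2
1│♖ · ♗ ♕ ♔ · · ♖│1
  ─────────────────
  a b c d e f g h

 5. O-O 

  a b c d e f g h
  ─────────────────
8│· · ♝ ♛ ♚ ♝ · ♜│8
7│· ♟ ♟ ♟ ♟ ♟ ♟ ♟│7
6│♜ · ♞ · · · · ♞│6
5│♟ · · · · · · ·│5
4│· · · · ♙ · · ·│4
3│♘ · · · · ♘ · ·│3
2│♙ ♙ ♙ ♙ · ♙ ♙ ♙│2
1│♖ · ♗ ♕ · ♖ ♔ ·│1
  ─────────────────
  a b c d e f g h


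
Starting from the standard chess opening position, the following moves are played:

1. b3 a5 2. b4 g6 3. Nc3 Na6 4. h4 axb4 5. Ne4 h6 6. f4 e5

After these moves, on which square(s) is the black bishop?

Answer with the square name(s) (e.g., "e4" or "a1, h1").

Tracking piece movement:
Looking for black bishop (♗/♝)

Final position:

  a b c d e f g h
  ─────────────────
8│♜ · ♝ ♛ ♚ ♝ ♞ ♜│8
7│· ♟ ♟ ♟ · ♟ · ·│7
6│♞ · · · · · ♟ ♟│6
5│· · · · ♟ · · ·│5
4│· ♟ · · ♘ ♙ · ♙│4
3│· · · · · · · ·│3
2│♙ · ♙ ♙ ♙ · ♙ ·│2
1│♖ · ♗ ♕ ♔ ♗ ♘ ♖│1
  ─────────────────
  a b c d e f g h


c8, f8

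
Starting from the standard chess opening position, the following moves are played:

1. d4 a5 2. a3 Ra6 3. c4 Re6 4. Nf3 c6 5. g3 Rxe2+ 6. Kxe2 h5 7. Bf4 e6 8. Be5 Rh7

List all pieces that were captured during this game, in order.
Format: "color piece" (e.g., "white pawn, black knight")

Tracking captures:
  Rxe2+: captured white pawn
  Kxe2: captured black rook

white pawn, black rook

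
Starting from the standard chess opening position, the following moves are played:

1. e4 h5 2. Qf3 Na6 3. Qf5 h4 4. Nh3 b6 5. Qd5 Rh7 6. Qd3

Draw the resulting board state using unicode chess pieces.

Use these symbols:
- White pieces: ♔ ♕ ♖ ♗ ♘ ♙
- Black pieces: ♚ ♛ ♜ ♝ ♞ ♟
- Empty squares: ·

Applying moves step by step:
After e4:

♜ ♞ ♝ ♛ ♚ ♝ ♞ ♜
♟ ♟ ♟ ♟ ♟ ♟ ♟ ♟
· · · · · · · ·
· · · · · · · ·
· · · · ♙ · · ·
· · · · · · · ·
♙ ♙ ♙ ♙ · ♙ ♙ ♙
♖ ♘ ♗ ♕ ♔ ♗ ♘ ♖


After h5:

♜ ♞ ♝ ♛ ♚ ♝ ♞ ♜
♟ ♟ ♟ ♟ ♟ ♟ ♟ ·
· · · · · · · ·
· · · · · · · ♟
· · · · ♙ · · ·
· · · · · · · ·
♙ ♙ ♙ ♙ · ♙ ♙ ♙
♖ ♘ ♗ ♕ ♔ ♗ ♘ ♖


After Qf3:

♜ ♞ ♝ ♛ ♚ ♝ ♞ ♜
♟ ♟ ♟ ♟ ♟ ♟ ♟ ·
· · · · · · · ·
· · · · · · · ♟
· · · · ♙ · · ·
· · · · · ♕ · ·
♙ ♙ ♙ ♙ · ♙ ♙ ♙
♖ ♘ ♗ · ♔ ♗ ♘ ♖


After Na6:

♜ · ♝ ♛ ♚ ♝ ♞ ♜
♟ ♟ ♟ ♟ ♟ ♟ ♟ ·
♞ · · · · · · ·
· · · · · · · ♟
· · · · ♙ · · ·
· · · · · ♕ · ·
♙ ♙ ♙ ♙ · ♙ ♙ ♙
♖ ♘ ♗ · ♔ ♗ ♘ ♖


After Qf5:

♜ · ♝ ♛ ♚ ♝ ♞ ♜
♟ ♟ ♟ ♟ ♟ ♟ ♟ ·
♞ · · · · · · ·
· · · · · ♕ · ♟
· · · · ♙ · · ·
· · · · · · · ·
♙ ♙ ♙ ♙ · ♙ ♙ ♙
♖ ♘ ♗ · ♔ ♗ ♘ ♖


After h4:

♜ · ♝ ♛ ♚ ♝ ♞ ♜
♟ ♟ ♟ ♟ ♟ ♟ ♟ ·
♞ · · · · · · ·
· · · · · ♕ · ·
· · · · ♙ · · ♟
· · · · · · · ·
♙ ♙ ♙ ♙ · ♙ ♙ ♙
♖ ♘ ♗ · ♔ ♗ ♘ ♖


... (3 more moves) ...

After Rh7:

♜ · ♝ ♛ ♚ ♝ ♞ ·
♟ · ♟ ♟ ♟ ♟ ♟ ♜
♞ ♟ · · · · · ·
· · · ♕ · · · ·
· · · · ♙ · · ♟
· · · · · · · ♘
♙ ♙ ♙ ♙ · ♙ ♙ ♙
♖ ♘ ♗ · ♔ ♗ · ♖


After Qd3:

♜ · ♝ ♛ ♚ ♝ ♞ ·
♟ · ♟ ♟ ♟ ♟ ♟ ♜
♞ ♟ · · · · · ·
· · · · · · · ·
· · · · ♙ · · ♟
· · · ♕ · · · ♘
♙ ♙ ♙ ♙ · ♙ ♙ ♙
♖ ♘ ♗ · ♔ ♗ · ♖



  a b c d e f g h
  ─────────────────
8│♜ · ♝ ♛ ♚ ♝ ♞ ·│8
7│♟ · ♟ ♟ ♟ ♟ ♟ ♜│7
6│♞ ♟ · · · · · ·│6
5│· · · · · · · ·│5
4│· · · · ♙ · · ♟│4
3│· · · ♕ · · · ♘│3
2│♙ ♙ ♙ ♙ · ♙ ♙ ♙│2
1│♖ ♘ ♗ · ♔ ♗ · ♖│1
  ─────────────────
  a b c d e f g h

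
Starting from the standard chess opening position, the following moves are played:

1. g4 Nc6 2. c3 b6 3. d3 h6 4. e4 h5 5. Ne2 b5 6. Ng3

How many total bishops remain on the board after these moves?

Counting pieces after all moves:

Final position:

  a b c d e f g h
  ─────────────────
8│♜ · ♝ ♛ ♚ ♝ ♞ ♜│8
7│♟ · ♟ ♟ ♟ ♟ ♟ ·│7
6│· · ♞ · · · · ·│6
5│· ♟ · · · · · ♟│5
4│· · · · ♙ · ♙ ·│4
3│· · ♙ ♙ · · ♘ ·│3
2│♙ ♙ · · · ♙ · ♙│2
1│♖ ♘ ♗ ♕ ♔ ♗ · ♖│1
  ─────────────────
  a b c d e f g h


4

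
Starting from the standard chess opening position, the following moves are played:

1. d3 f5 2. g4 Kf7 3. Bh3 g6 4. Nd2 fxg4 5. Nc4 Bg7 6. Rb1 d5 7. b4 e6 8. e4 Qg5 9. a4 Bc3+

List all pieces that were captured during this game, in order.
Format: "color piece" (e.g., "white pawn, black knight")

Tracking captures:
  fxg4: captured white pawn

white pawn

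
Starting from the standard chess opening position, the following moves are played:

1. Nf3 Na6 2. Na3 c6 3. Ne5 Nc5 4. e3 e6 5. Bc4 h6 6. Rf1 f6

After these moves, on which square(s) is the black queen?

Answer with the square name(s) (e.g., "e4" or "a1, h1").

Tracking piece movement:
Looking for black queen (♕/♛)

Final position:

  a b c d e f g h
  ─────────────────
8│♜ · ♝ ♛ ♚ ♝ ♞ ♜│8
7│♟ ♟ · ♟ · · ♟ ·│7
6│· · ♟ · ♟ ♟ · ♟│6
5│· · ♞ · ♘ · · ·│5
4│· · ♗ · · · · ·│4
3│♘ · · · ♙ · · ·│3
2│♙ ♙ ♙ ♙ · ♙ ♙ ♙│2
1│♖ · ♗ ♕ ♔ ♖ · ·│1
  ─────────────────
  a b c d e f g h


d8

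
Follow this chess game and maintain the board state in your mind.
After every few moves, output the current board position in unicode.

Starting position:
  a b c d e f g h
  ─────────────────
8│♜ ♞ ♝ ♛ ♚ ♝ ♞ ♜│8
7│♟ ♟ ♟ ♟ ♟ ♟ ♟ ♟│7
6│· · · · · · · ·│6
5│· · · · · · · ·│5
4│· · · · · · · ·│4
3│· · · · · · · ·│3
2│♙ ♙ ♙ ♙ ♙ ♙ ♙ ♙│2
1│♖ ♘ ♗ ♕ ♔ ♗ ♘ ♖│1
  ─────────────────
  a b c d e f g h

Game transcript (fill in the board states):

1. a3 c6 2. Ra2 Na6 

  a b c d e f g h
  ─────────────────
8│♜ · ♝ ♛ ♚ ♝ ♞ ♜│8
7│♟ ♟ · ♟ ♟ ♟ ♟ ♟│7
6│♞ · ♟ · · · · ·│6
5│· · · · · · · ·│5
4│· · · · · · · ·│4
3│♙ · · · · · · ·│3
2│♖ ♙ ♙ ♙ ♙ ♙ ♙ ♙│2
1│· ♘ ♗ ♕ ♔ ♗ ♘ ♖│1
  ─────────────────
  a b c d e f g h

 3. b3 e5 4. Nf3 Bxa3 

  a b c d e f g h
  ─────────────────
8│♜ · ♝ ♛ ♚ · ♞ ♜│8
7│♟ ♟ · ♟ · ♟ ♟ ♟│7
6│♞ · ♟ · · · · ·│6
5│· · · · ♟ · · ·│5
4│· · · · · · · ·│4
3│♝ ♙ · · · ♘ · ·│3
2│♖ · ♙ ♙ ♙ ♙ ♙ ♙│2
1│· ♘ ♗ ♕ ♔ ♗ · ♖│1
  ─────────────────
  a b c d e f g h

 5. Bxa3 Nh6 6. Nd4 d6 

  a b c d e f g h
  ─────────────────
8│♜ · ♝ ♛ ♚ · · ♜│8
7│♟ ♟ · · · ♟ ♟ ♟│7
6│♞ · ♟ ♟ · · · ♞│6
5│· · · · ♟ · · ·│5
4│· · · ♘ · · · ·│4
3│♗ ♙ · · · · · ·│3
2│♖ · ♙ ♙ ♙ ♙ ♙ ♙│2
1│· ♘ · ♕ ♔ ♗ · ♖│1
  ─────────────────
  a b c d e f g h

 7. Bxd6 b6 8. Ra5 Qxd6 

  a b c d e f g h
  ─────────────────
8│♜ · ♝ · ♚ · · ♜│8
7│♟ · · · · ♟ ♟ ♟│7
6│♞ ♟ ♟ ♛ · · · ♞│6
5│♖ · · · ♟ · · ·│5
4│· · · ♘ · · · ·│4
3│· ♙ · · · · · ·│3
2│· · ♙ ♙ ♙ ♙ ♙ ♙│2
1│· ♘ · ♕ ♔ ♗ · ♖│1
  ─────────────────
  a b c d e f g h

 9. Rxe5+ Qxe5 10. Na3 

  a b c d e f g h
  ─────────────────
8│♜ · ♝ · ♚ · · ♜│8
7│♟ · · · · ♟ ♟ ♟│7
6│♞ ♟ ♟ · · · · ♞│6
5│· · · · ♛ · · ·│5
4│· · · ♘ · · · ·│4
3│♘ ♙ · · · · · ·│3
2│· · ♙ ♙ ♙ ♙ ♙ ♙│2
1│· · · ♕ ♔ ♗ · ♖│1
  ─────────────────
  a b c d e f g h


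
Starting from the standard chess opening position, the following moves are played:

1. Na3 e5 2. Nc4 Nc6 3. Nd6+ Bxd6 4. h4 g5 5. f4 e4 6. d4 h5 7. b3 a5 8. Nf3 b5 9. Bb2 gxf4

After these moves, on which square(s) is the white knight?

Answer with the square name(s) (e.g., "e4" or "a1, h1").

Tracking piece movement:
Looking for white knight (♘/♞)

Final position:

  a b c d e f g h
  ─────────────────
8│♜ · ♝ ♛ ♚ · ♞ ♜│8
7│· · ♟ ♟ · ♟ · ·│7
6│· · ♞ ♝ · · · ·│6
5│♟ ♟ · · · · · ♟│5
4│· · · ♙ ♟ ♟ · ♙│4
3│· ♙ · · · ♘ · ·│3
2│♙ ♗ ♙ · ♙ · ♙ ·│2
1│♖ · · ♕ ♔ ♗ · ♖│1
  ─────────────────
  a b c d e f g h


f3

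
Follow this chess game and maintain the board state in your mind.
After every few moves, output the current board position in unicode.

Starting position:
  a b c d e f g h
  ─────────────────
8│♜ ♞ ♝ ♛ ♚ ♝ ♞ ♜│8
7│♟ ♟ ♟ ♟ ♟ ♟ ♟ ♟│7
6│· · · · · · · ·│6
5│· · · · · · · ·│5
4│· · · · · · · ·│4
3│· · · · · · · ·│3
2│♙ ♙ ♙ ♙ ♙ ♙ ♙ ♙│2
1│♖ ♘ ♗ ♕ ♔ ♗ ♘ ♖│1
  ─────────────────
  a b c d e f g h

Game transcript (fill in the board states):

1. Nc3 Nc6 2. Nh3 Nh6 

  a b c d e f g h
  ─────────────────
8│♜ · ♝ ♛ ♚ ♝ · ♜│8
7│♟ ♟ ♟ ♟ ♟ ♟ ♟ ♟│7
6│· · ♞ · · · · ♞│6
5│· · · · · · · ·│5
4│· · · · · · · ·│4
3│· · ♘ · · · · ♘│3
2│♙ ♙ ♙ ♙ ♙ ♙ ♙ ♙│2
1│♖ · ♗ ♕ ♔ ♗ · ♖│1
  ─────────────────
  a b c d e f g h

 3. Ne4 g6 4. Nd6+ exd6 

  a b c d e f g h
  ─────────────────
8│♜ · ♝ ♛ ♚ ♝ · ♜│8
7│♟ ♟ ♟ ♟ · ♟ · ♟│7
6│· · ♞ ♟ · · ♟ ♞│6
5│· · · · · · · ·│5
4│· · · · · · · ·│4
3│· · · · · · · ♘│3
2│♙ ♙ ♙ ♙ ♙ ♙ ♙ ♙│2
1│♖ · ♗ ♕ ♔ ♗ · ♖│1
  ─────────────────
  a b c d e f g h

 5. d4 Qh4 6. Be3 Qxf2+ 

  a b c d e f g h
  ─────────────────
8│♜ · ♝ · ♚ ♝ · ♜│8
7│♟ ♟ ♟ ♟ · ♟ · ♟│7
6│· · ♞ ♟ · · ♟ ♞│6
5│· · · · · · · ·│5
4│· · · ♙ · · · ·│4
3│· · · · ♗ · · ♘│3
2│♙ ♙ ♙ · ♙ ♛ ♙ ♙│2
1│♖ · · ♕ ♔ ♗ · ♖│1
  ─────────────────
  a b c d e f g h

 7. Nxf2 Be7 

  a b c d e f g h
  ─────────────────
8│♜ · ♝ · ♚ · · ♜│8
7│♟ ♟ ♟ ♟ ♝ ♟ · ♟│7
6│· · ♞ ♟ · · ♟ ♞│6
5│· · · · · · · ·│5
4│· · · ♙ · · · ·│4
3│· · · · ♗ · · ·│3
2│♙ ♙ ♙ · ♙ ♘ ♙ ♙│2
1│♖ · · ♕ ♔ ♗ · ♖│1
  ─────────────────
  a b c d e f g h


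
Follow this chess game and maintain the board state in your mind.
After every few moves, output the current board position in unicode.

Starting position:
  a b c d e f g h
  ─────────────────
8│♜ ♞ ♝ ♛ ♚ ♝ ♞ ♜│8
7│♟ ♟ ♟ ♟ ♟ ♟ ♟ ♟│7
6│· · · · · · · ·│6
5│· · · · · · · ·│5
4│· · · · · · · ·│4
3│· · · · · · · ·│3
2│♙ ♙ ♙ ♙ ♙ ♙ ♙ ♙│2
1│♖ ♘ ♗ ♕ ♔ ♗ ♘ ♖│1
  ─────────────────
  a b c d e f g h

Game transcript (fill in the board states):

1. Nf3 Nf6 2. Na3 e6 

  a b c d e f g h
  ─────────────────
8│♜ ♞ ♝ ♛ ♚ ♝ · ♜│8
7│♟ ♟ ♟ ♟ · ♟ ♟ ♟│7
6│· · · · ♟ ♞ · ·│6
5│· · · · · · · ·│5
4│· · · · · · · ·│4
3│♘ · · · · ♘ · ·│3
2│♙ ♙ ♙ ♙ ♙ ♙ ♙ ♙│2
1│♖ · ♗ ♕ ♔ ♗ · ♖│1
  ─────────────────
  a b c d e f g h

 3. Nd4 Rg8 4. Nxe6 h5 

  a b c d e f g h
  ─────────────────
8│♜ ♞ ♝ ♛ ♚ ♝ ♜ ·│8
7│♟ ♟ ♟ ♟ · ♟ ♟ ·│7
6│· · · · ♘ ♞ · ·│6
5│· · · · · · · ♟│5
4│· · · · · · · ·│4
3│♘ · · · · · · ·│3
2│♙ ♙ ♙ ♙ ♙ ♙ ♙ ♙│2
1│♖ · ♗ ♕ ♔ ♗ · ♖│1
  ─────────────────
  a b c d e f g h

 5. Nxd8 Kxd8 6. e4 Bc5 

  a b c d e f g h
  ─────────────────
8│♜ ♞ ♝ ♚ · · ♜ ·│8
7│♟ ♟ ♟ ♟ · ♟ ♟ ·│7
6│· · · · · ♞ · ·│6
5│· · ♝ · · · · ♟│5
4│· · · · ♙ · · ·│4
3│♘ · · · · · · ·│3
2│♙ ♙ ♙ ♙ · ♙ ♙ ♙│2
1│♖ · ♗ ♕ ♔ ♗ · ♖│1
  ─────────────────
  a b c d e f g h

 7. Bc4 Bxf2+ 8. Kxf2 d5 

  a b c d e f g h
  ─────────────────
8│♜ ♞ ♝ ♚ · · ♜ ·│8
7│♟ ♟ ♟ · · ♟ ♟ ·│7
6│· · · · · ♞ · ·│6
5│· · · ♟ · · · ♟│5
4│· · ♗ · ♙ · · ·│4
3│♘ · · · · · · ·│3
2│♙ ♙ ♙ ♙ · ♔ ♙ ♙│2
1│♖ · ♗ ♕ · · · ♖│1
  ─────────────────
  a b c d e f g h

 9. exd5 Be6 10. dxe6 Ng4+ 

  a b c d e f g h
  ─────────────────
8│♜ ♞ · ♚ · · ♜ ·│8
7│♟ ♟ ♟ · · ♟ ♟ ·│7
6│· · · · ♙ · · ·│6
5│· · · · · · · ♟│5
4│· · ♗ · · · ♞ ·│4
3│♘ · · · · · · ·│3
2│♙ ♙ ♙ ♙ · ♔ ♙ ♙│2
1│♖ · ♗ ♕ · · · ♖│1
  ─────────────────
  a b c d e f g h



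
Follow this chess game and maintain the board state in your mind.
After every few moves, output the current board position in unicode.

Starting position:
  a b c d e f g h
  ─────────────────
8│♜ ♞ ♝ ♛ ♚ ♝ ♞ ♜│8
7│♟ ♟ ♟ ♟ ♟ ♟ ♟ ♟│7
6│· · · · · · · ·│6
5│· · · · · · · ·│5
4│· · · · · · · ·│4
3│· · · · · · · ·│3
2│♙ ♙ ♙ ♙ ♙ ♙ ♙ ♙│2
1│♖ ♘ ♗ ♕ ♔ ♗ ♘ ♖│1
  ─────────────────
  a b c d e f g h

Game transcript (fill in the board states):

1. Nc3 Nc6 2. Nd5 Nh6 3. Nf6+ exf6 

  a b c d e f g h
  ─────────────────
8│♜ · ♝ ♛ ♚ ♝ · ♜│8
7│♟ ♟ ♟ ♟ · ♟ ♟ ♟│7
6│· · ♞ · · ♟ · ♞│6
5│· · · · · · · ·│5
4│· · · · · · · ·│4
3│· · · · · · · ·│3
2│♙ ♙ ♙ ♙ ♙ ♙ ♙ ♙│2
1│♖ · ♗ ♕ ♔ ♗ ♘ ♖│1
  ─────────────────
  a b c d e f g h

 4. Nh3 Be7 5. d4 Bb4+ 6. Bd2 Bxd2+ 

  a b c d e f g h
  ─────────────────
8│♜ · ♝ ♛ ♚ · · ♜│8
7│♟ ♟ ♟ ♟ · ♟ ♟ ♟│7
6│· · ♞ · · ♟ · ♞│6
5│· · · · · · · ·│5
4│· · · ♙ · · · ·│4
3│· · · · · · · ♘│3
2│♙ ♙ ♙ ♝ ♙ ♙ ♙ ♙│2
1│♖ · · ♕ ♔ ♗ · ♖│1
  ─────────────────
  a b c d e f g h

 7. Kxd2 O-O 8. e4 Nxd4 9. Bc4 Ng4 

  a b c d e f g h
  ─────────────────
8│♜ · ♝ ♛ · ♜ ♚ ·│8
7│♟ ♟ ♟ ♟ · ♟ ♟ ♟│7
6│· · · · · ♟ · ·│6
5│· · · · · · · ·│5
4│· · ♗ ♞ ♙ · ♞ ·│4
3│· · · · · · · ♘│3
2│♙ ♙ ♙ ♔ · ♙ ♙ ♙│2
1│♖ · · ♕ · · · ♖│1
  ─────────────────
  a b c d e f g h

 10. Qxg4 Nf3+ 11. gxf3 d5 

  a b c d e f g h
  ─────────────────
8│♜ · ♝ ♛ · ♜ ♚ ·│8
7│♟ ♟ ♟ · · ♟ ♟ ♟│7
6│· · · · · ♟ · ·│6
5│· · · ♟ · · · ·│5
4│· · ♗ · ♙ · ♕ ·│4
3│· · · · · ♙ · ♘│3
2│♙ ♙ ♙ ♔ · ♙ · ♙│2
1│♖ · · · · · · ♖│1
  ─────────────────
  a b c d e f g h
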